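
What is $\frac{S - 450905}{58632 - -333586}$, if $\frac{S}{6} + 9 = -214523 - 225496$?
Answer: $- \frac{3091073}{392218} \approx -7.881$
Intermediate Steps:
$S = -2640168$ ($S = -54 + 6 \left(-214523 - 225496\right) = -54 + 6 \left(-440019\right) = -54 - 2640114 = -2640168$)
$\frac{S - 450905}{58632 - -333586} = \frac{-2640168 - 450905}{58632 - -333586} = - \frac{3091073}{58632 + 333586} = - \frac{3091073}{392218}$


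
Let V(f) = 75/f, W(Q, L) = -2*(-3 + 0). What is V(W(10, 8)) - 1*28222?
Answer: -56419/2 ≈ -28210.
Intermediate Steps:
W(Q, L) = 6 (W(Q, L) = -2*(-3) = 6)
V(W(10, 8)) - 1*28222 = 75/6 - 1*28222 = 75*(1/6) - 28222 = 25/2 - 28222 = -56419/2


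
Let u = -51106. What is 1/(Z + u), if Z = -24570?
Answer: -1/75676 ≈ -1.3214e-5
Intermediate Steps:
1/(Z + u) = 1/(-24570 - 51106) = 1/(-75676) = -1/75676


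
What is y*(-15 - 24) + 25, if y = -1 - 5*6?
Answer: 1234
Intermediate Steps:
y = -31 (y = -1 - 30 = -31)
y*(-15 - 24) + 25 = -31*(-15 - 24) + 25 = -31*(-39) + 25 = 1209 + 25 = 1234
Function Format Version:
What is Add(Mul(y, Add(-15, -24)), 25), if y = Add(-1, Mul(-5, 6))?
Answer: 1234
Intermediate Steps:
y = -31 (y = Add(-1, -30) = -31)
Add(Mul(y, Add(-15, -24)), 25) = Add(Mul(-31, Add(-15, -24)), 25) = Add(Mul(-31, -39), 25) = Add(1209, 25) = 1234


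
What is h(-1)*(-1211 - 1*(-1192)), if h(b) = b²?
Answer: -19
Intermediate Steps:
h(-1)*(-1211 - 1*(-1192)) = (-1)²*(-1211 - 1*(-1192)) = 1*(-1211 + 1192) = 1*(-19) = -19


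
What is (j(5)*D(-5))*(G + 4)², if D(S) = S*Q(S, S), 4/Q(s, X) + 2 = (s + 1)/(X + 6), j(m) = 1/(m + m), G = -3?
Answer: ⅓ ≈ 0.33333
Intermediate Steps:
j(m) = 1/(2*m)
Q(s, X) = 4/(-2 + (1 + s)/(6 + X)) (Q(s, X) = 4/(-2 + (s + 1)/(X + 6)) = 4/(-2 + (1 + s)/(6 + X)))
D(S) = 4*S*(6 + S)/(-11 - S) (D(S) = S*(4*(6 + S)/(-11 + S - 2*S)) = S*(4*(6 + S)/(-11 - S)) = 4*S*(6 + S)/(-11 - S))
(j(5)*D(-5))*(G + 4)² = (((½)/5)*(-4*(-5)*(6 - 5)/(11 - 5)))*(-3 + 4)² = (((½)*(⅕))*(-4*(-5)*1/6))*1² = ((-4*(-5)*⅙*1)/10)*1 = ((⅒)*(10/3))*1 = (⅓)*1 = ⅓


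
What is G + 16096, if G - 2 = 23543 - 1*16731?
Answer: 22910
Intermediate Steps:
G = 6814 (G = 2 + (23543 - 1*16731) = 2 + (23543 - 16731) = 2 + 6812 = 6814)
G + 16096 = 6814 + 16096 = 22910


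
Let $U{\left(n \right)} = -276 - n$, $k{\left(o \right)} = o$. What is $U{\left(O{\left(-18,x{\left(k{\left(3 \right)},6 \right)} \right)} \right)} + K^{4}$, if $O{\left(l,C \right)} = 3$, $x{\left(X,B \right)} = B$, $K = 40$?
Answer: $2559721$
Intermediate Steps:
$U{\left(O{\left(-18,x{\left(k{\left(3 \right)},6 \right)} \right)} \right)} + K^{4} = \left(-276 - 3\right) + 40^{4} = \left(-276 - 3\right) + 2560000 = -279 + 2560000 = 2559721$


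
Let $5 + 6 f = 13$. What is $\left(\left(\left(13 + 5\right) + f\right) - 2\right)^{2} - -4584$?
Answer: $\frac{43960}{9} \approx 4884.4$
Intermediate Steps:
$f = \frac{4}{3}$ ($f = - \frac{5}{6} + \frac{1}{6} \cdot 13 = - \frac{5}{6} + \frac{13}{6} = \frac{4}{3} \approx 1.3333$)
$\left(\left(\left(13 + 5\right) + f\right) - 2\right)^{2} - -4584 = \left(\left(\left(13 + 5\right) + \frac{4}{3}\right) - 2\right)^{2} - -4584 = \left(\left(18 + \frac{4}{3}\right) - 2\right)^{2} + 4584 = \left(\frac{58}{3} - 2\right)^{2} + 4584 = \left(\frac{52}{3}\right)^{2} + 4584 = \frac{2704}{9} + 4584 = \frac{43960}{9}$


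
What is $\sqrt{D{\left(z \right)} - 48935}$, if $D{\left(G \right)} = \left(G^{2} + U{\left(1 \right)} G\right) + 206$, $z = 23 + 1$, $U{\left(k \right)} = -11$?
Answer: $i \sqrt{48417} \approx 220.04 i$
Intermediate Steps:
$z = 24$
$D{\left(G \right)} = 206 + G^{2} - 11 G$ ($D{\left(G \right)} = \left(G^{2} - 11 G\right) + 206 = 206 + G^{2} - 11 G$)
$\sqrt{D{\left(z \right)} - 48935} = \sqrt{\left(206 + 24^{2} - 264\right) - 48935} = \sqrt{\left(206 + 576 - 264\right) - 48935} = \sqrt{518 - 48935} = \sqrt{-48417} = i \sqrt{48417}$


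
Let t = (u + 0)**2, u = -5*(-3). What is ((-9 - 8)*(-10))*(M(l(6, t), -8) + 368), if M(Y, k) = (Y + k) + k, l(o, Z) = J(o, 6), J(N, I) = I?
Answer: 60860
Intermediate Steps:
u = 15
t = 225 (t = (15 + 0)**2 = 15**2 = 225)
l(o, Z) = 6
M(Y, k) = Y + 2*k
((-9 - 8)*(-10))*(M(l(6, t), -8) + 368) = ((-9 - 8)*(-10))*((6 + 2*(-8)) + 368) = (-17*(-10))*((6 - 16) + 368) = 170*(-10 + 368) = 170*358 = 60860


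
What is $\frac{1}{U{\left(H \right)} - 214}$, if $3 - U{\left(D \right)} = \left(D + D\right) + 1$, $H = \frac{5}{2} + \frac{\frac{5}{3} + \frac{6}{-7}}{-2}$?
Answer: $- \frac{21}{4540} \approx -0.0046256$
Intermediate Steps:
$H = \frac{44}{21}$ ($H = 5 \cdot \frac{1}{2} + \left(5 \cdot \frac{1}{3} + 6 \left(- \frac{1}{7}\right)\right) \left(- \frac{1}{2}\right) = \frac{5}{2} + \left(\frac{5}{3} - \frac{6}{7}\right) \left(- \frac{1}{2}\right) = \frac{5}{2} + \frac{17}{21} \left(- \frac{1}{2}\right) = \frac{5}{2} - \frac{17}{42} = \frac{44}{21} \approx 2.0952$)
$U{\left(D \right)} = 2 - 2 D$ ($U{\left(D \right)} = 3 - \left(\left(D + D\right) + 1\right) = 3 - \left(2 D + 1\right) = 3 - \left(1 + 2 D\right) = 2 - 2 D$)
$\frac{1}{U{\left(H \right)} - 214} = \frac{1}{\left(2 - \frac{88}{21}\right) - 214} = \frac{1}{- \frac{46}{21} - 214} = \frac{1}{- \frac{4540}{21}} = - \frac{21}{4540}$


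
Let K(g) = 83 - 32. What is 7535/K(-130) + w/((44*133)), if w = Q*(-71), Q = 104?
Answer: 10929559/74613 ≈ 146.48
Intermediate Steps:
w = -7384 (w = 104*(-71) = -7384)
K(g) = 51
7535/K(-130) + w/((44*133)) = 7535/51 - 7384/(44*133) = 7535*(1/51) - 7384/5852 = 7535/51 - 7384*1/5852 = 7535/51 - 1846/1463 = 10929559/74613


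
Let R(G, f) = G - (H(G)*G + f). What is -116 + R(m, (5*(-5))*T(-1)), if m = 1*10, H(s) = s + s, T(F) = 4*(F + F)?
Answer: -506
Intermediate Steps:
T(F) = 8*F (T(F) = 4*(2*F) = 8*F)
H(s) = 2*s
m = 10
R(G, f) = G - f - 2*G² (R(G, f) = G - ((2*G)*G + f) = G - (2*G² + f) = G - (f + 2*G²) = G + (-f - 2*G²) = G - f - 2*G²)
-116 + R(m, (5*(-5))*T(-1)) = -116 + (10 - 5*(-5)*8*(-1) - 2*10²) = -116 + (10 - (-25)*(-8) - 2*100) = -116 + (10 - 1*200 - 200) = -116 + (10 - 200 - 200) = -116 - 390 = -506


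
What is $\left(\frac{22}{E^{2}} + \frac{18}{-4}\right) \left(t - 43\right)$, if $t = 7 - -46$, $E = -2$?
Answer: $10$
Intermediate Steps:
$t = 53$ ($t = 7 + 46 = 53$)
$\left(\frac{22}{E^{2}} + \frac{18}{-4}\right) \left(t - 43\right) = \left(\frac{22}{\left(-2\right)^{2}} + \frac{18}{-4}\right) \left(53 - 43\right) = \left(\frac{22}{4} + 18 \left(- \frac{1}{4}\right)\right) 10 = \left(22 \cdot \frac{1}{4} - \frac{9}{2}\right) 10 = \left(\frac{11}{2} - \frac{9}{2}\right) 10 = 1 \cdot 10 = 10$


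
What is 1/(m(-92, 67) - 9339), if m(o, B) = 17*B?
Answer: -1/8200 ≈ -0.00012195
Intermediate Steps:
1/(m(-92, 67) - 9339) = 1/(17*67 - 9339) = 1/(1139 - 9339) = 1/(-8200) = -1/8200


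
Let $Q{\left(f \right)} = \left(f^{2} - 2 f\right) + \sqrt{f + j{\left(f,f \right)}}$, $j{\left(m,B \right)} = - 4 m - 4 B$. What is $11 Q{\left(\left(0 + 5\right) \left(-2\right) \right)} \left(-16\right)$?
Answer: $-21120 - 176 \sqrt{70} \approx -22593.0$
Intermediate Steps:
$j{\left(m,B \right)} = - 4 B - 4 m$
$Q{\left(f \right)} = f^{2} - 2 f + \sqrt{7} \sqrt{- f}$ ($Q{\left(f \right)} = \left(f^{2} - 2 f\right) + \sqrt{f - 8 f} = \left(f^{2} - 2 f\right) + \sqrt{- 7 f} = \left(f^{2} - 2 f\right) + \sqrt{7} \sqrt{- f} = f^{2} - 2 f + \sqrt{7} \sqrt{- f}$)
$11 Q{\left(\left(0 + 5\right) \left(-2\right) \right)} \left(-16\right) = 11 \left(\left(\left(0 + 5\right) \left(-2\right)\right)^{2} - 2 \left(0 + 5\right) \left(-2\right) + \sqrt{7} \sqrt{- \left(0 + 5\right) \left(-2\right)}\right) \left(-16\right) = 11 \left(\left(5 \left(-2\right)\right)^{2} - 2 \cdot 5 \left(-2\right) + \sqrt{7} \sqrt{- 5 \left(-2\right)}\right) \left(-16\right) = 11 \left(\left(-10\right)^{2} - -20 + \sqrt{7} \sqrt{\left(-1\right) \left(-10\right)}\right) \left(-16\right) = 11 \left(100 + 20 + \sqrt{7} \sqrt{10}\right) \left(-16\right) = 11 \left(100 + 20 + \sqrt{70}\right) \left(-16\right) = 11 \left(120 + \sqrt{70}\right) \left(-16\right) = \left(1320 + 11 \sqrt{70}\right) \left(-16\right) = -21120 - 176 \sqrt{70}$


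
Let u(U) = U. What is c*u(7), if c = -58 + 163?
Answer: 735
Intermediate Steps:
c = 105
c*u(7) = 105*7 = 735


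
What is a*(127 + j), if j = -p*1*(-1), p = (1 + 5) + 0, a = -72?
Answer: -9576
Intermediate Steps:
p = 6 (p = 6 + 0 = 6)
j = 6 (j = -6*1*(-1) = -6*(-1) = -1*(-6) = 6)
a*(127 + j) = -72*(127 + 6) = -72*133 = -9576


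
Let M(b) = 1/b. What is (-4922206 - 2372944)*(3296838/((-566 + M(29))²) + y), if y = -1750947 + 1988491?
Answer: -155615120219559274700/89795523 ≈ -1.7330e+12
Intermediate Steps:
y = 237544
(-4922206 - 2372944)*(3296838/((-566 + M(29))²) + y) = (-4922206 - 2372944)*(3296838/((-566 + 1/29)²) + 237544) = -7295150*(3296838/((-566 + 1/29)²) + 237544) = -7295150*(3296838/((-16413/29)²) + 237544) = -7295150*(3296838/(269386569/841) + 237544) = -7295150*(3296838*(841/269386569) + 237544) = -7295150*(924213586/89795523 + 237544) = -7295150*21331311929098/89795523 = -155615120219559274700/89795523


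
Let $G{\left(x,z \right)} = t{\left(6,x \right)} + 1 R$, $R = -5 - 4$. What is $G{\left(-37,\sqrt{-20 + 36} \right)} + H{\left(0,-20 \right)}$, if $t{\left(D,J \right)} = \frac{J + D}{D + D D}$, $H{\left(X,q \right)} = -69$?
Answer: $- \frac{3307}{42} \approx -78.738$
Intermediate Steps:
$t{\left(D,J \right)} = \frac{D + J}{D + D^{2}}$
$R = -9$ ($R = -5 - 4 = -9$)
$G{\left(x,z \right)} = - \frac{62}{7} + \frac{x}{42}$ ($G{\left(x,z \right)} = \frac{6 + x}{6 \left(1 + 6\right)} + 1 \left(-9\right) = \frac{6 + x}{6 \cdot 7} - 9 = \frac{1}{6} \cdot \frac{1}{7} \left(6 + x\right) - 9 = \left(\frac{1}{7} + \frac{x}{42}\right) - 9 = - \frac{62}{7} + \frac{x}{42}$)
$G{\left(-37,\sqrt{-20 + 36} \right)} + H{\left(0,-20 \right)} = \left(- \frac{62}{7} + \frac{1}{42} \left(-37\right)\right) - 69 = \left(- \frac{62}{7} - \frac{37}{42}\right) - 69 = - \frac{409}{42} - 69 = - \frac{3307}{42}$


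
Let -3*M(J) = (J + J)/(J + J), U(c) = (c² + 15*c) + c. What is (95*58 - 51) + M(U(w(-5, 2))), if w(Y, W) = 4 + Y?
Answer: 16376/3 ≈ 5458.7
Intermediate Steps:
U(c) = c² + 16*c
M(J) = -⅓ (M(J) = -(J + J)/(3*(J + J)) = -2*J/(3*(2*J)) = -2*J*1/(2*J)/3 = -⅓*1 = -⅓)
(95*58 - 51) + M(U(w(-5, 2))) = (95*58 - 51) - ⅓ = (5510 - 51) - ⅓ = 5459 - ⅓ = 16376/3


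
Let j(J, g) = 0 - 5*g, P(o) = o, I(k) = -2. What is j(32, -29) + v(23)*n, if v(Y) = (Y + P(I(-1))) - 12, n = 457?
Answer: 4258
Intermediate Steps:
j(J, g) = -5*g
v(Y) = -14 + Y (v(Y) = (Y - 2) - 12 = (-2 + Y) - 12 = -14 + Y)
j(32, -29) + v(23)*n = -5*(-29) + (-14 + 23)*457 = 145 + 9*457 = 145 + 4113 = 4258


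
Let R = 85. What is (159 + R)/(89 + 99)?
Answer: 61/47 ≈ 1.2979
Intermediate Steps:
(159 + R)/(89 + 99) = (159 + 85)/(89 + 99) = 244/188 = 244*(1/188) = 61/47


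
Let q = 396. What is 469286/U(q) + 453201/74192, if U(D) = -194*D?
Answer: -713/7345008 ≈ -9.7073e-5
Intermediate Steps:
469286/U(q) + 453201/74192 = 469286/((-194*396)) + 453201/74192 = 469286/(-76824) + 453201*(1/74192) = 469286*(-1/76824) + 453201/74192 = -2419/396 + 453201/74192 = -713/7345008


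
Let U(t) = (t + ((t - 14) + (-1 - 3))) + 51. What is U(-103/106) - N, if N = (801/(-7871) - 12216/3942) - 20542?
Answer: 5639460169373/274076091 ≈ 20576.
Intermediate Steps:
U(t) = 33 + 2*t (U(t) = (t + ((-14 + t) - 4)) + 51 = (t + (-18 + t)) + 51 = (-18 + 2*t) + 51 = 33 + 2*t)
N = -106244307487/5171247 (N = (801*(-1/7871) - 12216*1/3942) - 20542 = (-801/7871 - 2036/657) - 20542 = -16551613/5171247 - 20542 = -106244307487/5171247 ≈ -20545.)
U(-103/106) - N = (33 + 2*(-103/106)) - 1*(-106244307487/5171247) = (33 + 2*(-103*1/106)) + 106244307487/5171247 = (33 + 2*(-103/106)) + 106244307487/5171247 = (33 - 103/53) + 106244307487/5171247 = 1646/53 + 106244307487/5171247 = 5639460169373/274076091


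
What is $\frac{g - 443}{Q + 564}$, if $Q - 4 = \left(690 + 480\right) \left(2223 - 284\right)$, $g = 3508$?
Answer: $\frac{3065}{2269198} \approx 0.0013507$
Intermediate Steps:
$Q = 2268634$ ($Q = 4 + \left(690 + 480\right) \left(2223 - 284\right) = 4 + 1170 \cdot 1939 = 4 + 2268630 = 2268634$)
$\frac{g - 443}{Q + 564} = \frac{3508 - 443}{2268634 + 564} = \frac{3065}{2269198}$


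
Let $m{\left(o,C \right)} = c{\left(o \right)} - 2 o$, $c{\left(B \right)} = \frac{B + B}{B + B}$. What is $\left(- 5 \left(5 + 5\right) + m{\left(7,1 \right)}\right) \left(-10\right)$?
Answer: $630$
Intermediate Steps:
$c{\left(B \right)} = 1$ ($c{\left(B \right)} = \frac{2 B}{2 B} = 2 B \frac{1}{2 B} = 1$)
$m{\left(o,C \right)} = 1 - 2 o$
$\left(- 5 \left(5 + 5\right) + m{\left(7,1 \right)}\right) \left(-10\right) = \left(- 5 \left(5 + 5\right) + \left(1 - 14\right)\right) \left(-10\right) = \left(\left(-5\right) 10 + \left(1 - 14\right)\right) \left(-10\right) = \left(-50 - 13\right) \left(-10\right) = \left(-63\right) \left(-10\right) = 630$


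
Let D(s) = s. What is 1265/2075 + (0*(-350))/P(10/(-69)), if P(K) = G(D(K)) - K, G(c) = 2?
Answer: 253/415 ≈ 0.60964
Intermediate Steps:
P(K) = 2 - K
1265/2075 + (0*(-350))/P(10/(-69)) = 1265/2075 + (0*(-350))/(2 - 10/(-69)) = 1265*(1/2075) + 0/(2 - 10*(-1)/69) = 253/415 + 0/(2 - 1*(-10/69)) = 253/415 + 0/(2 + 10/69) = 253/415 + 0/(148/69) = 253/415 + 0*(69/148) = 253/415 + 0 = 253/415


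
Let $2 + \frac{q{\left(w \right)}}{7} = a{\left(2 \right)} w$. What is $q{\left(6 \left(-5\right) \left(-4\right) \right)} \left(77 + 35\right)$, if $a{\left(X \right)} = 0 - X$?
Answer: $-189728$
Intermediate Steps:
$a{\left(X \right)} = - X$
$q{\left(w \right)} = -14 - 14 w$ ($q{\left(w \right)} = -14 + 7 \left(-1\right) 2 w = -14 + 7 \left(- 2 w\right) = -14 - 14 w$)
$q{\left(6 \left(-5\right) \left(-4\right) \right)} \left(77 + 35\right) = \left(-14 - 14 \cdot 6 \left(-5\right) \left(-4\right)\right) \left(77 + 35\right) = \left(-14 - 14 \left(\left(-30\right) \left(-4\right)\right)\right) 112 = \left(-14 - 1680\right) 112 = \left(-1694\right) 112 = -189728$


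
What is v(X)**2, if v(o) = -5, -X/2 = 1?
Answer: 25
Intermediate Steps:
X = -2 (X = -2*1 = -2)
v(X)**2 = (-5)**2 = 25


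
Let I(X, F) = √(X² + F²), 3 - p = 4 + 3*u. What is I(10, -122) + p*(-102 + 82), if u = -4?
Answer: -220 + 2*√3746 ≈ -97.591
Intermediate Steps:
p = 11 (p = 3 - (4 + 3*(-4)) = 3 - (4 - 12) = 3 - 1*(-8) = 3 + 8 = 11)
I(X, F) = √(F² + X²)
I(10, -122) + p*(-102 + 82) = √((-122)² + 10²) + 11*(-102 + 82) = √(14884 + 100) + 11*(-20) = √14984 - 220 = 2*√3746 - 220 = -220 + 2*√3746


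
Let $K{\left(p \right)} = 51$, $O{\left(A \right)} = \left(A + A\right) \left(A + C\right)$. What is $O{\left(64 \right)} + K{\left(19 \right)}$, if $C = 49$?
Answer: $14515$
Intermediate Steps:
$O{\left(A \right)} = 2 A \left(49 + A\right)$ ($O{\left(A \right)} = \left(A + A\right) \left(A + 49\right) = 2 A \left(49 + A\right)$)
$O{\left(64 \right)} + K{\left(19 \right)} = 2 \cdot 64 \left(49 + 64\right) + 51 = 2 \cdot 64 \cdot 113 + 51 = 14464 + 51 = 14515$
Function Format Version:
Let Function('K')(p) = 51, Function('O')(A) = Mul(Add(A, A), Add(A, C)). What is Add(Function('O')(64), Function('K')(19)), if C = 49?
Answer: 14515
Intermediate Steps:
Function('O')(A) = Mul(2, A, Add(49, A)) (Function('O')(A) = Mul(Add(A, A), Add(A, 49)) = Mul(Mul(2, A), Add(49, A)) = Mul(2, A, Add(49, A)))
Add(Function('O')(64), Function('K')(19)) = Add(Mul(2, 64, Add(49, 64)), 51) = Add(Mul(2, 64, 113), 51) = Add(14464, 51) = 14515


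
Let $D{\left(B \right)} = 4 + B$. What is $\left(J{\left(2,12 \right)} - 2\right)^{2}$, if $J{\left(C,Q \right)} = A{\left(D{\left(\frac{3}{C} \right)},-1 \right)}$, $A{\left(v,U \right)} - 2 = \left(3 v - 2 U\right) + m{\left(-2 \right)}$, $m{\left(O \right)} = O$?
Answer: $\frac{1089}{4} \approx 272.25$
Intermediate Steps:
$A{\left(v,U \right)} = - 2 U + 3 v$ ($A{\left(v,U \right)} = 2 - \left(2 - 3 v + 2 U\right) = - 2 U + 3 v$)
$J{\left(C,Q \right)} = 14 + \frac{9}{C}$ ($J{\left(C,Q \right)} = \left(-2\right) \left(-1\right) + 3 \left(4 + \frac{3}{C}\right) = 2 + \left(12 + \frac{9}{C}\right) = 14 + \frac{9}{C}$)
$\left(J{\left(2,12 \right)} - 2\right)^{2} = \left(\left(14 + \frac{9}{2}\right) - 2\right)^{2} = \left(\frac{37}{2} - 2\right)^{2} = \left(\frac{33}{2}\right)^{2} = \frac{1089}{4}$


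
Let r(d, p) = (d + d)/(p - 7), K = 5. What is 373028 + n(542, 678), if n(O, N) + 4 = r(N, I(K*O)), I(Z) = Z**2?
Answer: 913174316196/2448031 ≈ 3.7302e+5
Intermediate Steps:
r(d, p) = 2*d/(-7 + p) (r(d, p) = (2*d)/(-7 + p) = 2*d/(-7 + p))
n(O, N) = -4 + 2*N/(-7 + 25*O**2) (n(O, N) = -4 + 2*N/(-7 + (5*O)**2) = -4 + 2*N/(-7 + 25*O**2))
373028 + n(542, 678) = 373028 + 2*(14 + 678 - 50*542**2)/(-7 + 25*542**2) = 373028 + 2*(14 + 678 - 50*293764)/(-7 + 25*293764) = 373028 + 2*(14 + 678 - 14688200)/(-7 + 7344100) = 373028 + 2*(-14687508)/7344093 = 373028 + 2*(1/7344093)*(-14687508) = 373028 - 9791672/2448031 = 913174316196/2448031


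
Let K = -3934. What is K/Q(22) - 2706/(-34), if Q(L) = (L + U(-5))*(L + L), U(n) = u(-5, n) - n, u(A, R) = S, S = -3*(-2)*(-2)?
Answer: 413051/5610 ≈ 73.628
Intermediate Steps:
S = -12 (S = 6*(-2) = -12)
u(A, R) = -12
U(n) = -12 - n
Q(L) = 2*L*(-7 + L) (Q(L) = (L + (-12 - 1*(-5)))*(L + L) = (L + (-12 + 5))*(2*L) = (L - 7)*(2*L) = (-7 + L)*(2*L) = 2*L*(-7 + L))
K/Q(22) - 2706/(-34) = -3934*1/(44*(-7 + 22)) - 2706/(-34) = -3934/(2*22*15) - 2706*(-1/34) = -3934/660 + 1353/17 = -3934*1/660 + 1353/17 = -1967/330 + 1353/17 = 413051/5610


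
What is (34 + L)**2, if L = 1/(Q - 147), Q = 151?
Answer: 18769/16 ≈ 1173.1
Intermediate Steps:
L = 1/4 (L = 1/(151 - 147) = 1/4 ≈ 0.25000)
(34 + L)**2 = (34 + 1/4)**2 = (137/4)**2 = 18769/16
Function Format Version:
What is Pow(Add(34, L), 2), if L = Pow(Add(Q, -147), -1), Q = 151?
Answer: Rational(18769, 16) ≈ 1173.1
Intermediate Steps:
L = Rational(1, 4) (L = Pow(Add(151, -147), -1) = Pow(4, -1) = Rational(1, 4) ≈ 0.25000)
Pow(Add(34, L), 2) = Pow(Add(34, Rational(1, 4)), 2) = Pow(Rational(137, 4), 2) = Rational(18769, 16)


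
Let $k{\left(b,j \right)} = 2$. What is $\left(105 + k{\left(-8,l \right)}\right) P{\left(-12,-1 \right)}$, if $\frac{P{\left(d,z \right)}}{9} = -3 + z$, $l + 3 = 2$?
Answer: $-3852$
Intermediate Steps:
$l = -1$ ($l = -3 + 2 = -1$)
$P{\left(d,z \right)} = -27 + 9 z$ ($P{\left(d,z \right)} = 9 \left(-3 + z\right) = -27 + 9 z$)
$\left(105 + k{\left(-8,l \right)}\right) P{\left(-12,-1 \right)} = \left(105 + 2\right) \left(-27 + 9 \left(-1\right)\right) = 107 \left(-27 - 9\right) = 107 \left(-36\right) = -3852$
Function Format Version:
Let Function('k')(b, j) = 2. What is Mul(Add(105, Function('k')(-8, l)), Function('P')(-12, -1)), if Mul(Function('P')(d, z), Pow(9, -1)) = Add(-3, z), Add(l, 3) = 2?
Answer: -3852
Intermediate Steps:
l = -1 (l = Add(-3, 2) = -1)
Function('P')(d, z) = Add(-27, Mul(9, z)) (Function('P')(d, z) = Mul(9, Add(-3, z)) = Add(-27, Mul(9, z)))
Mul(Add(105, Function('k')(-8, l)), Function('P')(-12, -1)) = Mul(Add(105, 2), Add(-27, Mul(9, -1))) = Mul(107, Add(-27, -9)) = Mul(107, -36) = -3852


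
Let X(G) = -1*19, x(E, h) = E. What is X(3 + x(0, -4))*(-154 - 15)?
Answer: 3211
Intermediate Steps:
X(G) = -19
X(3 + x(0, -4))*(-154 - 15) = -19*(-154 - 15) = -19*(-169) = 3211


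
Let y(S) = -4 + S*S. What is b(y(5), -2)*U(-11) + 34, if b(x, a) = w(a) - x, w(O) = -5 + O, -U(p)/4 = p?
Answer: -1198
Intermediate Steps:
U(p) = -4*p
y(S) = -4 + S²
b(x, a) = -5 + a - x (b(x, a) = (-5 + a) - x = -5 + a - x)
b(y(5), -2)*U(-11) + 34 = (-5 - 2 - (-4 + 5²))*(-4*(-11)) + 34 = (-5 - 2 - (-4 + 25))*44 + 34 = (-5 - 2 - 1*21)*44 + 34 = (-5 - 2 - 21)*44 + 34 = -28*44 + 34 = -1232 + 34 = -1198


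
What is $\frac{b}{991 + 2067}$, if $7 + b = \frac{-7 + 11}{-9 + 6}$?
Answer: $- \frac{25}{9174} \approx -0.0027251$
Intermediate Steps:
$b = - \frac{25}{3}$ ($b = -7 + \frac{-7 + 11}{-9 + 6} = -7 + \frac{4}{-3} = -7 + 4 \left(- \frac{1}{3}\right) = -7 - \frac{4}{3} = - \frac{25}{3} \approx -8.3333$)
$\frac{b}{991 + 2067} = \frac{1}{991 + 2067} \left(- \frac{25}{3}\right) = \frac{1}{3058} \left(- \frac{25}{3}\right) = - \frac{25}{9174}$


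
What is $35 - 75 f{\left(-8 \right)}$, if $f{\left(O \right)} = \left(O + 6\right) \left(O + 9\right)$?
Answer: $185$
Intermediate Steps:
$f{\left(O \right)} = \left(6 + O\right) \left(9 + O\right)$
$35 - 75 f{\left(-8 \right)} = 35 - 75 \left(54 + \left(-8\right)^{2} + 15 \left(-8\right)\right) = 35 - 75 \left(54 + 64 - 120\right) = 35 - -150 = 35 + 150 = 185$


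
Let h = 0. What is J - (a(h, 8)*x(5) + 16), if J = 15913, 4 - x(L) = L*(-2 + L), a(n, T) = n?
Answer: 15897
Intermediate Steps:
x(L) = 4 - L*(-2 + L)
J - (a(h, 8)*x(5) + 16) = 15913 - (0*(4 - 1*5² + 2*5) + 16) = 15913 - (0*(4 - 1*25 + 10) + 16) = 15913 - (0*(4 - 25 + 10) + 16) = 15913 - (0*(-11) + 16) = 15913 - (0 + 16) = 15913 - 1*16 = 15913 - 16 = 15897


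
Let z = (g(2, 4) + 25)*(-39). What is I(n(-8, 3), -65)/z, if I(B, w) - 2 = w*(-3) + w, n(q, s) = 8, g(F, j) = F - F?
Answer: -44/325 ≈ -0.13538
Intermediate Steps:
g(F, j) = 0
I(B, w) = 2 - 2*w (I(B, w) = 2 + (w*(-3) + w) = 2 + (-3*w + w) = 2 - 2*w)
z = -975 (z = (0 + 25)*(-39) = 25*(-39) = -975)
I(n(-8, 3), -65)/z = (2 - 2*(-65))/(-975) = (2 + 130)*(-1/975) = 132*(-1/975) = -44/325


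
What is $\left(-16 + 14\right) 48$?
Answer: $-96$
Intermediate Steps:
$\left(-16 + 14\right) 48 = \left(-2\right) 48 = -96$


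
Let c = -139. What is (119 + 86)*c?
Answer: -28495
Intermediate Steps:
(119 + 86)*c = (119 + 86)*(-139) = 205*(-139) = -28495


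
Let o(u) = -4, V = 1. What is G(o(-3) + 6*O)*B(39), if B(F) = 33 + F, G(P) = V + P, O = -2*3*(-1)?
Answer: 2376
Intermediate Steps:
O = 6 (O = -6*(-1) = 6)
G(P) = 1 + P
G(o(-3) + 6*O)*B(39) = (1 + (-4 + 6*6))*(33 + 39) = (1 + (-4 + 36))*72 = (1 + 32)*72 = 33*72 = 2376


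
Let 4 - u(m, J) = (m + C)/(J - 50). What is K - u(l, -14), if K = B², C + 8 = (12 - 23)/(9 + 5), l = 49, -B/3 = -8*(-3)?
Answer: 4640717/896 ≈ 5179.4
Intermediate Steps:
B = -72 (B = -(-24)*(-3) = -3*24 = -72)
C = -123/14 (C = -8 + (12 - 23)/(9 + 5) = -8 - 11/14 = -123/14 ≈ -8.7857)
u(m, J) = 4 - (-123/14 + m)/(-50 + J) (u(m, J) = 4 - (m - 123/14)/(J - 50) = 4 - (-123/14 + m)/(-50 + J))
K = 5184 (K = (-72)² = 5184)
K - u(l, -14) = 5184 - (-2677/14 - 1*49 + 4*(-14))/(-50 - 14) = 5184 - (-2677/14 - 49 - 56)/(-64) = 5184 - (-1)*(-4147)/(64*14) = 5184 - 1*4147/896 = 5184 - 4147/896 = 4640717/896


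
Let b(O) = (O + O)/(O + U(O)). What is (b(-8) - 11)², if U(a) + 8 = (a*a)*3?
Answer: 14884/121 ≈ 123.01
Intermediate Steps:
U(a) = -8 + 3*a² (U(a) = -8 + (a*a)*3 = -8 + a²*3 = -8 + 3*a²)
b(O) = 2*O/(-8 + O + 3*O²) (b(O) = (O + O)/(O + (-8 + 3*O²)) = (2*O)/(-8 + O + 3*O²) = 2*O/(-8 + O + 3*O²))
(b(-8) - 11)² = (2*(-8)/(-8 - 8 + 3*(-8)²) - 11)² = (2*(-8)/(-8 - 8 + 3*64) - 11)² = (2*(-8)/(-8 - 8 + 192) - 11)² = (2*(-8)/176 - 11)² = (2*(-8)*(1/176) - 11)² = (-1/11 - 11)² = (-122/11)² = 14884/121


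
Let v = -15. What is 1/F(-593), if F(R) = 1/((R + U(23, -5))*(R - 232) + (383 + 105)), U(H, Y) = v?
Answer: 502088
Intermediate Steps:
U(H, Y) = -15
F(R) = 1/(488 + (-232 + R)*(-15 + R)) (F(R) = 1/((R - 15)*(R - 232) + (383 + 105)) = 1/((-15 + R)*(-232 + R) + 488) = 1/((-232 + R)*(-15 + R) + 488) = 1/(488 + (-232 + R)*(-15 + R)))
1/F(-593) = 1/(1/(3968 + (-593)² - 247*(-593))) = 1/(1/(3968 + 351649 + 146471)) = 1/(1/502088) = 502088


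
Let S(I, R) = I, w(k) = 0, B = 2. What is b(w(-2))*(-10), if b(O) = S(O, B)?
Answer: 0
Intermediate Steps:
b(O) = O
b(w(-2))*(-10) = 0*(-10) = 0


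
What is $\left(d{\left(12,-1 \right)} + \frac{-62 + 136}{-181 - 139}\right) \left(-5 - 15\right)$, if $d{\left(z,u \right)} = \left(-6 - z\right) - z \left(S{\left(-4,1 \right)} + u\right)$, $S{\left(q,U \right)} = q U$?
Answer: $- \frac{6683}{8} \approx -835.38$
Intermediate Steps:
$S{\left(q,U \right)} = U q$
$d{\left(z,u \right)} = -6 - z - z \left(-4 + u\right)$ ($d{\left(z,u \right)} = \left(-6 - z\right) - z \left(1 \left(-4\right) + u\right) = \left(-6 - z\right) - z \left(-4 + u\right) = -6 - z - z \left(-4 + u\right)$)
$\left(d{\left(12,-1 \right)} + \frac{-62 + 136}{-181 - 139}\right) \left(-5 - 15\right) = \left(\left(-6 + 3 \cdot 12 - \left(-1\right) 12\right) + \frac{-62 + 136}{-181 - 139}\right) \left(-5 - 15\right) = \left(\left(-6 + 36 + 12\right) + \frac{74}{-320}\right) \left(-5 - 15\right) = \left(42 + 74 \left(- \frac{1}{320}\right)\right) \left(-20\right) = \left(42 - \frac{37}{160}\right) \left(-20\right) = \frac{6683}{160} \left(-20\right) = - \frac{6683}{8}$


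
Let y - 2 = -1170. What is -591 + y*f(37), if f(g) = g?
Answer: -43807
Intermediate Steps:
y = -1168 (y = 2 - 1170 = -1168)
-591 + y*f(37) = -591 - 1168*37 = -591 - 43216 = -43807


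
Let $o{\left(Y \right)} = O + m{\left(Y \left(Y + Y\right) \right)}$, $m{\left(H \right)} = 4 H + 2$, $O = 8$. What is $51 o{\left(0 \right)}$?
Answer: $510$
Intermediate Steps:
$m{\left(H \right)} = 2 + 4 H$
$o{\left(Y \right)} = 10 + 8 Y^{2}$ ($o{\left(Y \right)} = 8 + \left(2 + 4 Y \left(Y + Y\right)\right) = 8 + \left(2 + 4 Y 2 Y\right) = 8 + \left(2 + 4 \cdot 2 Y^{2}\right) = 8 + \left(2 + 8 Y^{2}\right) = 10 + 8 Y^{2}$)
$51 o{\left(0 \right)} = 51 \left(10 + 8 \cdot 0^{2}\right) = 51 \left(10 + 8 \cdot 0\right) = 51 \left(10 + 0\right) = 51 \cdot 10 = 510$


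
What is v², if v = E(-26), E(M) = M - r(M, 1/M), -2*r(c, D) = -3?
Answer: 3025/4 ≈ 756.25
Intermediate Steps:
r(c, D) = 3/2 (r(c, D) = -½*(-3) = 3/2)
E(M) = -3/2 + M (E(M) = M - 1*3/2 = M - 3/2 = -3/2 + M)
v = -55/2 (v = -3/2 - 26 = -55/2 ≈ -27.500)
v² = (-55/2)² = 3025/4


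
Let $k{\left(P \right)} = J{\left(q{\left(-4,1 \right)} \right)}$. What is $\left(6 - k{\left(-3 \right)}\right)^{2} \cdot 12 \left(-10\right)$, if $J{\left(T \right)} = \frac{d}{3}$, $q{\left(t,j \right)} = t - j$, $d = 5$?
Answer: $- \frac{6760}{3} \approx -2253.3$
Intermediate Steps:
$J{\left(T \right)} = \frac{5}{3}$
$k{\left(P \right)} = \frac{5}{3}$
$\left(6 - k{\left(-3 \right)}\right)^{2} \cdot 12 \left(-10\right) = \left(6 - \frac{5}{3}\right)^{2} \cdot 12 \left(-10\right) = \left(\frac{13}{3}\right)^{2} \cdot 12 \left(-10\right) = \frac{169}{9} \cdot 12 \left(-10\right) = \frac{676}{3} \left(-10\right) = - \frac{6760}{3}$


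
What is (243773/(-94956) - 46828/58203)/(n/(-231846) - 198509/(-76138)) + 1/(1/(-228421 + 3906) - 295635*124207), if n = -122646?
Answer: -2912128417675968299122995362039/2708681019532015630143970495269 ≈ -1.0751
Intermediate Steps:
(243773/(-94956) - 46828/58203)/(n/(-231846) - 198509/(-76138)) + 1/(1/(-228421 + 3906) - 295635*124207) = (243773/(-94956) - 46828/58203)/(-122646/(-231846) - 198509/(-76138)) + 1/(1/(-228421 + 3906) - 295635*124207) = (243773*(-1/94956) - 46828*1/58203)/(-122646*(-1/231846) - 198509*(-1/76138)) + (1/124207)/(1/(-224515) - 295635) = (-243773/94956 - 46828/58203)/(20441/38641 + 198509/76138) + (1/124207)/(-1/224515 - 295635) = -6211639829/(1842241356*9226923127/2942048458) + (1/124207)/(-66374492026/224515) = -6211639829/1842241356*2942048458/9226923127 - 224515/66374492026*1/124207 = -9137472690280416841/8499109686596120106 - 224515/8244176531073382 = -2912128417675968299122995362039/2708681019532015630143970495269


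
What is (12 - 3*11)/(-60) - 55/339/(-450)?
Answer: 21379/61020 ≈ 0.35036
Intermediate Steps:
(12 - 3*11)/(-60) - 55/339/(-450) = (12 - 33)*(-1/60) - 55*1/339*(-1/450) = -21*(-1/60) - 55/339*(-1/450) = 7/20 + 11/30510 = 21379/61020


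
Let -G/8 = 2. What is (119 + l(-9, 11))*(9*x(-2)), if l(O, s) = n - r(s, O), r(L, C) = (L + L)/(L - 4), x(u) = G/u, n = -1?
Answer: 57888/7 ≈ 8269.7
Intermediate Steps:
G = -16 (G = -8*2 = -16)
x(u) = -16/u
r(L, C) = 2*L/(-4 + L) (r(L, C) = (2*L)/(-4 + L) = 2*L/(-4 + L))
l(O, s) = -1 - 2*s/(-4 + s)
(119 + l(-9, 11))*(9*x(-2)) = (119 + (4 - 3*11)/(-4 + 11))*(9*(-16/(-2))) = (119 + (4 - 33)/7)*(9*(-16*(-½))) = (119 + (⅐)*(-29))*(9*8) = (119 - 29/7)*72 = (804/7)*72 = 57888/7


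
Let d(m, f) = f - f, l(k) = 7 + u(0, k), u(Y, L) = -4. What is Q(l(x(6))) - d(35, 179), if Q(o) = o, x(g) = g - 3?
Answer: 3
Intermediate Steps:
x(g) = -3 + g
l(k) = 3 (l(k) = 7 - 4 = 3)
d(m, f) = 0
Q(l(x(6))) - d(35, 179) = 3 - 1*0 = 3 + 0 = 3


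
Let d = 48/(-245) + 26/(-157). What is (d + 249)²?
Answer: 91467781526641/1479556225 ≈ 61821.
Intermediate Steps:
d = -13906/38465 (d = 48*(-1/245) + 26*(-1/157) = -48/245 - 26/157 = -13906/38465 ≈ -0.36152)
(d + 249)² = (-13906/38465 + 249)² = (9563879/38465)² = 91467781526641/1479556225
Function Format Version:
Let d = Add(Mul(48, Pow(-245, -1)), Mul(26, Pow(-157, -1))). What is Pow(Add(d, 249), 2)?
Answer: Rational(91467781526641, 1479556225) ≈ 61821.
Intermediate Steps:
d = Rational(-13906, 38465) (d = Add(Mul(48, Rational(-1, 245)), Mul(26, Rational(-1, 157))) = Add(Rational(-48, 245), Rational(-26, 157)) = Rational(-13906, 38465) ≈ -0.36152)
Pow(Add(d, 249), 2) = Pow(Add(Rational(-13906, 38465), 249), 2) = Pow(Rational(9563879, 38465), 2) = Rational(91467781526641, 1479556225)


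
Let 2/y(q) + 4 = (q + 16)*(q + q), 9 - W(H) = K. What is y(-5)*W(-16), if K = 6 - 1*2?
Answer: -5/57 ≈ -0.087719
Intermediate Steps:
K = 4 (K = 6 - 2 = 4)
W(H) = 5 (W(H) = 9 - 1*4 = 9 - 4 = 5)
y(q) = 2/(-4 + 2*q*(16 + q)) (y(q) = 2/(-4 + (q + 16)*(q + q)) = 2/(-4 + (16 + q)*(2*q)) = 2/(-4 + 2*q*(16 + q)))
y(-5)*W(-16) = 5/(-2 + (-5)**2 + 16*(-5)) = 5/(-2 + 25 - 80) = 5/(-57) = -1/57*5 = -5/57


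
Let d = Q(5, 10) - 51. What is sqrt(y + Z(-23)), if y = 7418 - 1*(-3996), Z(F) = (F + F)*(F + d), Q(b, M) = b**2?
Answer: 2*sqrt(3417) ≈ 116.91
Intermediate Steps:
d = -26 (d = 5**2 - 51 = 25 - 51 = -26)
Z(F) = 2*F*(-26 + F) (Z(F) = (F + F)*(F - 26) = (2*F)*(-26 + F) = 2*F*(-26 + F))
y = 11414 (y = 7418 + 3996 = 11414)
sqrt(y + Z(-23)) = sqrt(11414 + 2*(-23)*(-26 - 23)) = sqrt(11414 + 2*(-23)*(-49)) = sqrt(11414 + 2254) = sqrt(13668) = 2*sqrt(3417)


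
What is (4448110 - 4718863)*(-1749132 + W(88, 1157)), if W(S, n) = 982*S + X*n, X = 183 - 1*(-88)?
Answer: 365291554257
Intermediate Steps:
X = 271 (X = 183 + 88 = 271)
W(S, n) = 271*n + 982*S (W(S, n) = 982*S + 271*n = 271*n + 982*S)
(4448110 - 4718863)*(-1749132 + W(88, 1157)) = (4448110 - 4718863)*(-1749132 + (271*1157 + 982*88)) = -270753*(-1749132 + (313547 + 86416)) = -270753*(-1749132 + 399963) = -270753*(-1349169) = 365291554257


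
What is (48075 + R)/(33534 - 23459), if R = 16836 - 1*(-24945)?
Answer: 6912/775 ≈ 8.9187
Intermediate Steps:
R = 41781 (R = 16836 + 24945 = 41781)
(48075 + R)/(33534 - 23459) = (48075 + 41781)/(33534 - 23459) = 89856/10075 = 89856*(1/10075) = 6912/775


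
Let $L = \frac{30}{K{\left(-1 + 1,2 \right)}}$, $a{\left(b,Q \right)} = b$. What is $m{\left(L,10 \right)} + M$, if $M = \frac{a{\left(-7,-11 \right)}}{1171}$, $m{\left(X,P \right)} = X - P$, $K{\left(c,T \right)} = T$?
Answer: $\frac{5848}{1171} \approx 4.994$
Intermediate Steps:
$L = 15$ ($L = \frac{30}{2} = 30 \cdot \frac{1}{2} = 15$)
$M = - \frac{7}{1171} \approx -0.0059778$
$m{\left(L,10 \right)} + M = \left(15 - 10\right) - \frac{7}{1171} = 5 - \frac{7}{1171} = \frac{5848}{1171}$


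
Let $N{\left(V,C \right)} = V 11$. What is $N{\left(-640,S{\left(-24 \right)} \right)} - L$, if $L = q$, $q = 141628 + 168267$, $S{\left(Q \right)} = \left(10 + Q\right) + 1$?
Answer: $-316935$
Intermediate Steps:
$S{\left(Q \right)} = 11 + Q$
$N{\left(V,C \right)} = 11 V$
$q = 309895$
$L = 309895$
$N{\left(-640,S{\left(-24 \right)} \right)} - L = 11 \left(-640\right) - 309895 = -7040 - 309895 = -316935$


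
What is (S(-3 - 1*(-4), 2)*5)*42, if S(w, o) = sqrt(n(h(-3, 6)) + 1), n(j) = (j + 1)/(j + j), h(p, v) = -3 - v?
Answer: 70*sqrt(13) ≈ 252.39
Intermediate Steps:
n(j) = (1 + j)/(2*j) (n(j) = (1 + j)/((2*j)) = (1 + j)*(1/(2*j)) = (1 + j)/(2*j))
S(w, o) = sqrt(13)/3 (S(w, o) = sqrt((1 + (-3 - 1*6))/(2*(-3 - 1*6)) + 1) = sqrt((1 + (-3 - 6))/(2*(-3 - 6)) + 1) = sqrt((1/2)*(1 - 9)/(-9) + 1) = sqrt((1/2)*(-1/9)*(-8) + 1) = sqrt(4/9 + 1) = sqrt(13/9) = sqrt(13)/3)
(S(-3 - 1*(-4), 2)*5)*42 = ((sqrt(13)/3)*5)*42 = (5*sqrt(13)/3)*42 = 70*sqrt(13)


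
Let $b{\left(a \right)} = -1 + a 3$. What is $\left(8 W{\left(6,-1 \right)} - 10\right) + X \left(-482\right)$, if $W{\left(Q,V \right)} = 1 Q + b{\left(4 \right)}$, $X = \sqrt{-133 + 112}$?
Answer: $126 - 482 i \sqrt{21} \approx 126.0 - 2208.8 i$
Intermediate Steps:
$X = i \sqrt{21}$ ($X = \sqrt{-21} = i \sqrt{21} \approx 4.5826 i$)
$b{\left(a \right)} = -1 + 3 a$
$W{\left(Q,V \right)} = 11 + Q$ ($W{\left(Q,V \right)} = 1 Q + \left(-1 + 3 \cdot 4\right) = Q + \left(-1 + 12\right) = Q + 11 = 11 + Q$)
$\left(8 W{\left(6,-1 \right)} - 10\right) + X \left(-482\right) = \left(8 \left(11 + 6\right) - 10\right) + i \sqrt{21} \left(-482\right) = \left(8 \cdot 17 - 10\right) - 482 i \sqrt{21} = \left(136 - 10\right) - 482 i \sqrt{21} = 126 - 482 i \sqrt{21}$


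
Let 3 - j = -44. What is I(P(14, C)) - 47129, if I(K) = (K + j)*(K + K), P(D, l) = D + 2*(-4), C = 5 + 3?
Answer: -46493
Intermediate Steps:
C = 8
j = 47 (j = 3 - 1*(-44) = 3 + 44 = 47)
P(D, l) = -8 + D (P(D, l) = D - 8 = -8 + D)
I(K) = 2*K*(47 + K) (I(K) = (K + 47)*(K + K) = (47 + K)*(2*K) = 2*K*(47 + K))
I(P(14, C)) - 47129 = 2*(-8 + 14)*(47 + (-8 + 14)) - 47129 = 2*6*(47 + 6) - 47129 = 2*6*53 - 47129 = 636 - 47129 = -46493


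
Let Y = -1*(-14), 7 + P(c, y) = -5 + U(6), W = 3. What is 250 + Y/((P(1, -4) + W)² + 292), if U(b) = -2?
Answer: 14752/59 ≈ 250.03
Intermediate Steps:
P(c, y) = -14 (P(c, y) = -7 + (-5 - 2) = -7 - 7 = -14)
Y = 14
250 + Y/((P(1, -4) + W)² + 292) = 250 + 14/((-14 + 3)² + 292) = 250 + 14/((-11)² + 292) = 250 + 14/(121 + 292) = 250 + 14/413 = 250 + 14*(1/413) = 250 + 2/59 = 14752/59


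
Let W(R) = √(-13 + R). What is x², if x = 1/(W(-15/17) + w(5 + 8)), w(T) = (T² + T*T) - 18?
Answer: 289/(4*(2720 + I*√1003)²) ≈ 9.7617e-6 - 2.2735e-7*I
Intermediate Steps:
w(T) = -18 + 2*T² (w(T) = (T² + T²) - 18 = 2*T² - 18 = -18 + 2*T²)
x = 1/(320 + 2*I*√1003/17) (x = 1/(√(-13 - 15/17) + (-18 + 2*(5 + 8)²)) = 1/(√(-13 - 15*1/17) + (-18 + 2*13²)) = 1/(√(-13 - 15/17) + (-18 + 2*169)) = 1/(√(-236/17) + (-18 + 338)) = 1/(2*I*√1003/17 + 320) = 1/(320 + 2*I*√1003/17) ≈ 0.0031246 - 3.638e-5*I)
x² = (1360/435259 - I*√1003/870518)²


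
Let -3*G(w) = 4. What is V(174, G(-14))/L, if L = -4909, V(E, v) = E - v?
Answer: -526/14727 ≈ -0.035717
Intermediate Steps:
G(w) = -4/3 (G(w) = -⅓*4 = -4/3)
V(174, G(-14))/L = (174 - 1*(-4/3))/(-4909) = (174 + 4/3)*(-1/4909) = (526/3)*(-1/4909) = -526/14727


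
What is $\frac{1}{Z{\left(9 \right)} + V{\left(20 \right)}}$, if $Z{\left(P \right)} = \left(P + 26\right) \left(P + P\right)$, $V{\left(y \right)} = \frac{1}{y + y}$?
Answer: $\frac{40}{25201} \approx 0.0015872$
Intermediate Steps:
$V{\left(y \right)} = \frac{1}{2 y}$
$Z{\left(P \right)} = 2 P \left(26 + P\right)$ ($Z{\left(P \right)} = \left(26 + P\right) 2 P = 2 P \left(26 + P\right)$)
$\frac{1}{Z{\left(9 \right)} + V{\left(20 \right)}} = \frac{1}{2 \cdot 9 \left(26 + 9\right) + \frac{1}{2 \cdot 20}} = \frac{1}{2 \cdot 9 \cdot 35 + \frac{1}{2} \cdot \frac{1}{20}} = \frac{1}{630 + \frac{1}{40}} = \frac{1}{\frac{25201}{40}} = \frac{40}{25201}$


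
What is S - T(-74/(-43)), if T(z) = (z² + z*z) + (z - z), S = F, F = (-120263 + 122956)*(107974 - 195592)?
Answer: -436281312578/1849 ≈ -2.3596e+8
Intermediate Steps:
F = -235955274 (F = 2693*(-87618) = -235955274)
S = -235955274
T(z) = 2*z² (T(z) = (z² + z²) + 0 = 2*z² + 0 = 2*z²)
S - T(-74/(-43)) = -235955274 - 2*(-74/(-43))² = -235955274 - 2*(-74*(-1/43))² = -235955274 - 2*(74/43)² = -235955274 - 2*5476/1849 = -235955274 - 1*10952/1849 = -235955274 - 10952/1849 = -436281312578/1849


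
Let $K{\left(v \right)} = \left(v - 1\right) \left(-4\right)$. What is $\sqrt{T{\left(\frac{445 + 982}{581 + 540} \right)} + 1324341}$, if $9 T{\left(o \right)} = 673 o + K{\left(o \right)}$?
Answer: $\frac{2 \sqrt{3744766497754}}{3363} \approx 1150.8$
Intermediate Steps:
$K{\left(v \right)} = 4 - 4 v$ ($K{\left(v \right)} = \left(-1 + v\right) \left(-4\right) = 4 - 4 v$)
$T{\left(o \right)} = \frac{4}{9} + \frac{223 o}{3}$ ($T{\left(o \right)} = \frac{673 o - \left(-4 + 4 o\right)}{9} = \frac{4 + 669 o}{9} = \frac{4}{9} + \frac{223 o}{3}$)
$\sqrt{T{\left(\frac{445 + 982}{581 + 540} \right)} + 1324341} = \sqrt{\left(\frac{4}{9} + \frac{223 \frac{445 + 982}{581 + 540}}{3}\right) + 1324341} = \sqrt{\left(\frac{4}{9} + \frac{223 \cdot \frac{1427}{1121}}{3}\right) + 1324341} = \sqrt{\left(\frac{4}{9} + \frac{223 \cdot 1427 \cdot \frac{1}{1121}}{3}\right) + 1324341} = \sqrt{\left(\frac{4}{9} + \frac{223}{3} \cdot \frac{1427}{1121}\right) + 1324341} = \sqrt{\left(\frac{4}{9} + \frac{318221}{3363}\right) + 1324341} = \sqrt{\frac{959147}{10089} + 1324341} = \sqrt{\frac{13362235496}{10089}} = \frac{2 \sqrt{3744766497754}}{3363}$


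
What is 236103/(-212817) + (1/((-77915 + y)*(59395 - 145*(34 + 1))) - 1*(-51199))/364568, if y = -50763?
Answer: -15923921355728261969/16433686057740286720 ≈ -0.96898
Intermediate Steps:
236103/(-212817) + (1/((-77915 + y)*(59395 - 145*(34 + 1))) - 1*(-51199))/364568 = 236103/(-212817) + (1/((-77915 - 50763)*(59395 - 145*(34 + 1))) - 1*(-51199))/364568 = 236103*(-1/212817) + (1/(-128678*(59395 - 145*35)) + 51199)*(1/364568) = -78701/70939 + (1/(-128678*(59395 - 5075)) + 51199)*(1/364568) = -78701/70939 + (1/(-128678*54320) + 51199)*(1/364568) = -78701/70939 + (1/(-6989788960) + 51199)*(1/364568) = -78701/70939 + (-1/6989788960 + 51199)*(1/364568) = -78701/70939 + (357870204963039/6989788960)*(1/364568) = -78701/70939 + 357870204963039/2548253381569280 = -15923921355728261969/16433686057740286720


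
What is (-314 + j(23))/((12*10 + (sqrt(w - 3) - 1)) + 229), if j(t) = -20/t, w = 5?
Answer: -1260108/1392673 + 3621*sqrt(2)/1392673 ≈ -0.90114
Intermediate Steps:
(-314 + j(23))/((12*10 + (sqrt(w - 3) - 1)) + 229) = (-314 - 20/23)/((12*10 + (sqrt(5 - 3) - 1)) + 229) = (-314 - 20*1/23)/((120 + (sqrt(2) - 1)) + 229) = (-314 - 20/23)/((120 + (-1 + sqrt(2))) + 229) = -7242/(23*((119 + sqrt(2)) + 229)) = -7242/(23*(348 + sqrt(2)))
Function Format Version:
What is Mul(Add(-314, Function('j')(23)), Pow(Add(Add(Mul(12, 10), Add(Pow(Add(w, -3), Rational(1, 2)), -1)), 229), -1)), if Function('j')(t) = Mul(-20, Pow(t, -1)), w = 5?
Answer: Add(Rational(-1260108, 1392673), Mul(Rational(3621, 1392673), Pow(2, Rational(1, 2)))) ≈ -0.90114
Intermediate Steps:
Mul(Add(-314, Function('j')(23)), Pow(Add(Add(Mul(12, 10), Add(Pow(Add(w, -3), Rational(1, 2)), -1)), 229), -1)) = Mul(Add(-314, Mul(-20, Pow(23, -1))), Pow(Add(Add(Mul(12, 10), Add(Pow(Add(5, -3), Rational(1, 2)), -1)), 229), -1)) = Mul(Add(-314, Mul(-20, Rational(1, 23))), Pow(Add(Add(120, Add(Pow(2, Rational(1, 2)), -1)), 229), -1)) = Mul(Add(-314, Rational(-20, 23)), Pow(Add(Add(120, Add(-1, Pow(2, Rational(1, 2)))), 229), -1)) = Mul(Rational(-7242, 23), Pow(Add(Add(119, Pow(2, Rational(1, 2))), 229), -1)) = Mul(Rational(-7242, 23), Pow(Add(348, Pow(2, Rational(1, 2))), -1))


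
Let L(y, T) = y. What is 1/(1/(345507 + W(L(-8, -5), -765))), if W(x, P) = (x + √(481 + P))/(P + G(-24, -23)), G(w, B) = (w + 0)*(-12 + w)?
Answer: 34205185/99 + 2*I*√71/99 ≈ 3.4551e+5 + 0.17023*I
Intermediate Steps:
G(w, B) = w*(-12 + w)
W(x, P) = (x + √(481 + P))/(864 + P) (W(x, P) = (x + √(481 + P))/(P - 24*(-12 - 24)) = (x + √(481 + P))/(P - 24*(-36)) = (x + √(481 + P))/(P + 864) = (x + √(481 + P))/(864 + P))
1/(1/(345507 + W(L(-8, -5), -765))) = 1/(1/(345507 + (-8 + √(481 - 765))/(864 - 765))) = 1/(1/(345507 + (-8 + √(-284))/99)) = 1/(1/(345507 + (-8 + 2*I*√71)/99)) = 1/(1/(345507 + (-8/99 + 2*I*√71/99))) = 1/(1/(34205185/99 + 2*I*√71/99)) = 34205185/99 + 2*I*√71/99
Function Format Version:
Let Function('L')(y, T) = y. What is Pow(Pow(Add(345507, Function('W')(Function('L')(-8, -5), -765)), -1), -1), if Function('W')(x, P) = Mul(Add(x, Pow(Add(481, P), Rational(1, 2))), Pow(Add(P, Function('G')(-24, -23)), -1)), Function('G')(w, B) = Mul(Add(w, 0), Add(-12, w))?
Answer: Add(Rational(34205185, 99), Mul(Rational(2, 99), I, Pow(71, Rational(1, 2)))) ≈ Add(3.4551e+5, Mul(0.17023, I))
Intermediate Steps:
Function('G')(w, B) = Mul(w, Add(-12, w))
Function('W')(x, P) = Mul(Pow(Add(864, P), -1), Add(x, Pow(Add(481, P), Rational(1, 2)))) (Function('W')(x, P) = Mul(Add(x, Pow(Add(481, P), Rational(1, 2))), Pow(Add(P, Mul(-24, Add(-12, -24))), -1)) = Mul(Add(x, Pow(Add(481, P), Rational(1, 2))), Pow(Add(P, Mul(-24, -36)), -1)) = Mul(Add(x, Pow(Add(481, P), Rational(1, 2))), Pow(Add(P, 864), -1)) = Mul(Add(x, Pow(Add(481, P), Rational(1, 2))), Pow(Add(864, P), -1)) = Mul(Pow(Add(864, P), -1), Add(x, Pow(Add(481, P), Rational(1, 2)))))
Pow(Pow(Add(345507, Function('W')(Function('L')(-8, -5), -765)), -1), -1) = Pow(Pow(Add(345507, Mul(Pow(Add(864, -765), -1), Add(-8, Pow(Add(481, -765), Rational(1, 2))))), -1), -1) = Pow(Pow(Add(345507, Mul(Pow(99, -1), Add(-8, Pow(-284, Rational(1, 2))))), -1), -1) = Pow(Pow(Add(345507, Mul(Rational(1, 99), Add(-8, Mul(2, I, Pow(71, Rational(1, 2)))))), -1), -1) = Pow(Pow(Add(345507, Add(Rational(-8, 99), Mul(Rational(2, 99), I, Pow(71, Rational(1, 2))))), -1), -1) = Pow(Pow(Add(Rational(34205185, 99), Mul(Rational(2, 99), I, Pow(71, Rational(1, 2)))), -1), -1) = Add(Rational(34205185, 99), Mul(Rational(2, 99), I, Pow(71, Rational(1, 2))))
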